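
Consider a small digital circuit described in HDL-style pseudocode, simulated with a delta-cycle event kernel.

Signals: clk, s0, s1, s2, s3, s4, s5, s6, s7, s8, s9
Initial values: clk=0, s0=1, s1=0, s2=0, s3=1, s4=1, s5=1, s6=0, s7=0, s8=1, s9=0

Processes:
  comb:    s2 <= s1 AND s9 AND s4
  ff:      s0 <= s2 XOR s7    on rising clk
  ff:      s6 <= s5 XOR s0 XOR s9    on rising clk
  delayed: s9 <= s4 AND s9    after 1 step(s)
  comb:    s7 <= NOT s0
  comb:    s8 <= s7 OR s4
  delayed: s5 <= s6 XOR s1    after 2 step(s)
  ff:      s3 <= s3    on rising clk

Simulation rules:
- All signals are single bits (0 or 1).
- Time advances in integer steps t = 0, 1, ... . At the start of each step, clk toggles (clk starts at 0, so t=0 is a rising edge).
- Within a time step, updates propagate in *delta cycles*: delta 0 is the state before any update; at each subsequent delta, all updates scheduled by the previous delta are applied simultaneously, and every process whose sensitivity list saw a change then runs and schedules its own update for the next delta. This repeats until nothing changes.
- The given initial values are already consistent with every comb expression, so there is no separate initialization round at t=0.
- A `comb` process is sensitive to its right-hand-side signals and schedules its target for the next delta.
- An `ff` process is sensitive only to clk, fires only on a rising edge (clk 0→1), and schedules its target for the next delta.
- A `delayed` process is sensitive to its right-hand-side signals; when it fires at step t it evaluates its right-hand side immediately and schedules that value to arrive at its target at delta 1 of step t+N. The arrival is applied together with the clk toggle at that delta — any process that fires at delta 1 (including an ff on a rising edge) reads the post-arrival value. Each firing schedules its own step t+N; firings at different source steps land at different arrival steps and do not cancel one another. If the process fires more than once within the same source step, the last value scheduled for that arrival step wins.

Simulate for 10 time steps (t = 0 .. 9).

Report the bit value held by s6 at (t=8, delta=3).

1

t=0 Δ0: s7=0 s4=1 s5=1 s3=1 s0=1 s9=0 s2=0 s1=0 s8=1 s6=0 clk=0
  Δ1: clk:0→1
  Δ2: s0:1→0
  Δ3: s7:0→1
  (3Δ to stable)
t=1 Δ0: s7=1 s4=1 s5=1 s3=1 s0=0 s9=0 s2=0 s1=0 s8=1 s6=0 clk=1
  Δ1: clk:1→0
  (1Δ to stable)
t=2 Δ0: s7=1 s4=1 s5=1 s3=1 s0=0 s9=0 s2=0 s1=0 s8=1 s6=0 clk=0
  Δ1: clk:0→1
  Δ2: s0:0→1, s6:0→1
  Δ3: s7:1→0
  (3Δ to stable)
t=3 Δ0: s7=0 s4=1 s5=1 s3=1 s0=1 s9=0 s2=0 s1=0 s8=1 s6=1 clk=1
  Δ1: clk:1→0
  (1Δ to stable)
t=4 Δ0: s7=0 s4=1 s5=1 s3=1 s0=1 s9=0 s2=0 s1=0 s8=1 s6=1 clk=0
  Δ1: clk:0→1
  Δ2: s0:1→0, s6:1→0
  Δ3: s7:0→1
  (3Δ to stable)
t=5 Δ0: s7=1 s4=1 s5=1 s3=1 s0=0 s9=0 s2=0 s1=0 s8=1 s6=0 clk=1
  Δ1: clk:1→0
  (1Δ to stable)
t=6 Δ0: s7=1 s4=1 s5=1 s3=1 s0=0 s9=0 s2=0 s1=0 s8=1 s6=0 clk=0
  Δ1: s5:1→0, clk:0→1
  Δ2: s0:0→1
  Δ3: s7:1→0
  (3Δ to stable)
t=7 Δ0: s7=0 s4=1 s5=0 s3=1 s0=1 s9=0 s2=0 s1=0 s8=1 s6=0 clk=1
  Δ1: clk:1→0
  (1Δ to stable)
t=8 Δ0: s7=0 s4=1 s5=0 s3=1 s0=1 s9=0 s2=0 s1=0 s8=1 s6=0 clk=0
  Δ1: clk:0→1
  Δ2: s0:1→0, s6:0→1
  Δ3: s7:0→1
  (3Δ to stable)
t=9 Δ0: s7=1 s4=1 s5=0 s3=1 s0=0 s9=0 s2=0 s1=0 s8=1 s6=1 clk=1
  Δ1: clk:1→0
  (1Δ to stable)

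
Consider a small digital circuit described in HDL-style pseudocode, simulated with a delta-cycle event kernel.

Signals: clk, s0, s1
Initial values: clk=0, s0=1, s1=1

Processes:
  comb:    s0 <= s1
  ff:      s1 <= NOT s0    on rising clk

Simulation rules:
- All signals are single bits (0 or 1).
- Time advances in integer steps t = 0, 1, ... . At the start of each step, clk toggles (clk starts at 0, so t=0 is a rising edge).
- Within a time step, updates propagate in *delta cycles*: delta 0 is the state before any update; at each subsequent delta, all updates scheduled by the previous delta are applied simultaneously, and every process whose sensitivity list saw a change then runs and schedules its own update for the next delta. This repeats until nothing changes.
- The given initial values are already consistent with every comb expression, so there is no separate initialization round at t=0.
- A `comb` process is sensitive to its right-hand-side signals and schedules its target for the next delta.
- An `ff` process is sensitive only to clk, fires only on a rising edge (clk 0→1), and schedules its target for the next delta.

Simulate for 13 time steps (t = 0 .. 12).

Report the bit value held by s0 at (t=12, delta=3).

0

t0.Δ0 s1=1 s0=1 clk=0
t0.Δ1 s1=1 s0=1 clk=1
t0.Δ2 s1=0 s0=1 clk=1
t0.Δ3 s1=0 s0=0 clk=1
t1.Δ0 s1=0 s0=0 clk=1
t1.Δ1 s1=0 s0=0 clk=0
t2.Δ0 s1=0 s0=0 clk=0
t2.Δ1 s1=0 s0=0 clk=1
t2.Δ2 s1=1 s0=0 clk=1
t2.Δ3 s1=1 s0=1 clk=1
t3.Δ0 s1=1 s0=1 clk=1
t3.Δ1 s1=1 s0=1 clk=0
t4.Δ0 s1=1 s0=1 clk=0
t4.Δ1 s1=1 s0=1 clk=1
t4.Δ2 s1=0 s0=1 clk=1
t4.Δ3 s1=0 s0=0 clk=1
t5.Δ0 s1=0 s0=0 clk=1
t5.Δ1 s1=0 s0=0 clk=0
t6.Δ0 s1=0 s0=0 clk=0
t6.Δ1 s1=0 s0=0 clk=1
t6.Δ2 s1=1 s0=0 clk=1
t6.Δ3 s1=1 s0=1 clk=1
t7.Δ0 s1=1 s0=1 clk=1
t7.Δ1 s1=1 s0=1 clk=0
t8.Δ0 s1=1 s0=1 clk=0
t8.Δ1 s1=1 s0=1 clk=1
t8.Δ2 s1=0 s0=1 clk=1
t8.Δ3 s1=0 s0=0 clk=1
t9.Δ0 s1=0 s0=0 clk=1
t9.Δ1 s1=0 s0=0 clk=0
t10.Δ0 s1=0 s0=0 clk=0
t10.Δ1 s1=0 s0=0 clk=1
t10.Δ2 s1=1 s0=0 clk=1
t10.Δ3 s1=1 s0=1 clk=1
t11.Δ0 s1=1 s0=1 clk=1
t11.Δ1 s1=1 s0=1 clk=0
t12.Δ0 s1=1 s0=1 clk=0
t12.Δ1 s1=1 s0=1 clk=1
t12.Δ2 s1=0 s0=1 clk=1
t12.Δ3 s1=0 s0=0 clk=1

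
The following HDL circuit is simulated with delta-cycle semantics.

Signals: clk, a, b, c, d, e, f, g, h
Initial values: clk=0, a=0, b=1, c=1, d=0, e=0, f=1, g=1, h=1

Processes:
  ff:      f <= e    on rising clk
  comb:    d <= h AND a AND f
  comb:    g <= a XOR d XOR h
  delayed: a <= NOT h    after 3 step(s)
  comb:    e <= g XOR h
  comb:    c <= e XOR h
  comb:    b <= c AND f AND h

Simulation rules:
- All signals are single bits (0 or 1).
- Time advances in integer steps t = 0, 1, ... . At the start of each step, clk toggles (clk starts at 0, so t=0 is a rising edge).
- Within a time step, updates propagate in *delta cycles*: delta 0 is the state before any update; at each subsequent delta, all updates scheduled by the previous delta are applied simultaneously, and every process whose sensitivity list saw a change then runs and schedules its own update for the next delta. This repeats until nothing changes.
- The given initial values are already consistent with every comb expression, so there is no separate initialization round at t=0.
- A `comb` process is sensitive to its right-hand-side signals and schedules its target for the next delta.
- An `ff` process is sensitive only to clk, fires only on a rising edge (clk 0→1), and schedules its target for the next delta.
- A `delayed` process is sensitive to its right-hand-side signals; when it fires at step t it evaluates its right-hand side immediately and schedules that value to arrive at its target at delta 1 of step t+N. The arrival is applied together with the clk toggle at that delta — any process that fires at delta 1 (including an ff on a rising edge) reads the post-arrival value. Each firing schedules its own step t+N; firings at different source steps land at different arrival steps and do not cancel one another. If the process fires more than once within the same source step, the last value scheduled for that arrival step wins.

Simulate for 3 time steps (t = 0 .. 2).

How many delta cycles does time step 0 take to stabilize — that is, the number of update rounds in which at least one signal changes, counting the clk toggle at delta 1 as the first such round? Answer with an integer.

3

t0.Δ0 d=0 g=1 clk=0 c=1 h=1 b=1 e=0 f=1 a=0
t0.Δ1 d=0 g=1 clk=1 c=1 h=1 b=1 e=0 f=1 a=0
t0.Δ2 d=0 g=1 clk=1 c=1 h=1 b=1 e=0 f=0 a=0
t0.Δ3 d=0 g=1 clk=1 c=1 h=1 b=0 e=0 f=0 a=0
t1.Δ0 d=0 g=1 clk=1 c=1 h=1 b=0 e=0 f=0 a=0
t1.Δ1 d=0 g=1 clk=0 c=1 h=1 b=0 e=0 f=0 a=0
t2.Δ0 d=0 g=1 clk=0 c=1 h=1 b=0 e=0 f=0 a=0
t2.Δ1 d=0 g=1 clk=1 c=1 h=1 b=0 e=0 f=0 a=0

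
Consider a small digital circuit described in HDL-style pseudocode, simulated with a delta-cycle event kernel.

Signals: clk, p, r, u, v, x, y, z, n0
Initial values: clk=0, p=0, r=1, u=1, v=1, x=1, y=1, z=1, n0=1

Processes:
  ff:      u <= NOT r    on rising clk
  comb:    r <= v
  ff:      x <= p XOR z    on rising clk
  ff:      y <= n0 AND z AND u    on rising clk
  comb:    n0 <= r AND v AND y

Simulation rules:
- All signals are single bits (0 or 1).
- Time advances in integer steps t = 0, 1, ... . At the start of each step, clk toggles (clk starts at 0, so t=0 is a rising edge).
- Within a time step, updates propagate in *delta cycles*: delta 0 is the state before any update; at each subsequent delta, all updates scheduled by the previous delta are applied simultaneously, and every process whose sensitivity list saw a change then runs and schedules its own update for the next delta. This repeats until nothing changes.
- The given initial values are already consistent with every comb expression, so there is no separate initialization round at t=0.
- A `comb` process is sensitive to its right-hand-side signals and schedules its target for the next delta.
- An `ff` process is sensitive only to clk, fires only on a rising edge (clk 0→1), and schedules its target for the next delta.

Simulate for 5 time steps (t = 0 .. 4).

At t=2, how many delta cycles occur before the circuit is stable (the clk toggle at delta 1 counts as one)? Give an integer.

3

t0.Δ0 p=0 y=1 u=1 clk=0 v=1 x=1 z=1 n0=1 r=1
t0.Δ1 p=0 y=1 u=1 clk=1 v=1 x=1 z=1 n0=1 r=1
t0.Δ2 p=0 y=1 u=0 clk=1 v=1 x=1 z=1 n0=1 r=1
t1.Δ0 p=0 y=1 u=0 clk=1 v=1 x=1 z=1 n0=1 r=1
t1.Δ1 p=0 y=1 u=0 clk=0 v=1 x=1 z=1 n0=1 r=1
t2.Δ0 p=0 y=1 u=0 clk=0 v=1 x=1 z=1 n0=1 r=1
t2.Δ1 p=0 y=1 u=0 clk=1 v=1 x=1 z=1 n0=1 r=1
t2.Δ2 p=0 y=0 u=0 clk=1 v=1 x=1 z=1 n0=1 r=1
t2.Δ3 p=0 y=0 u=0 clk=1 v=1 x=1 z=1 n0=0 r=1
t3.Δ0 p=0 y=0 u=0 clk=1 v=1 x=1 z=1 n0=0 r=1
t3.Δ1 p=0 y=0 u=0 clk=0 v=1 x=1 z=1 n0=0 r=1
t4.Δ0 p=0 y=0 u=0 clk=0 v=1 x=1 z=1 n0=0 r=1
t4.Δ1 p=0 y=0 u=0 clk=1 v=1 x=1 z=1 n0=0 r=1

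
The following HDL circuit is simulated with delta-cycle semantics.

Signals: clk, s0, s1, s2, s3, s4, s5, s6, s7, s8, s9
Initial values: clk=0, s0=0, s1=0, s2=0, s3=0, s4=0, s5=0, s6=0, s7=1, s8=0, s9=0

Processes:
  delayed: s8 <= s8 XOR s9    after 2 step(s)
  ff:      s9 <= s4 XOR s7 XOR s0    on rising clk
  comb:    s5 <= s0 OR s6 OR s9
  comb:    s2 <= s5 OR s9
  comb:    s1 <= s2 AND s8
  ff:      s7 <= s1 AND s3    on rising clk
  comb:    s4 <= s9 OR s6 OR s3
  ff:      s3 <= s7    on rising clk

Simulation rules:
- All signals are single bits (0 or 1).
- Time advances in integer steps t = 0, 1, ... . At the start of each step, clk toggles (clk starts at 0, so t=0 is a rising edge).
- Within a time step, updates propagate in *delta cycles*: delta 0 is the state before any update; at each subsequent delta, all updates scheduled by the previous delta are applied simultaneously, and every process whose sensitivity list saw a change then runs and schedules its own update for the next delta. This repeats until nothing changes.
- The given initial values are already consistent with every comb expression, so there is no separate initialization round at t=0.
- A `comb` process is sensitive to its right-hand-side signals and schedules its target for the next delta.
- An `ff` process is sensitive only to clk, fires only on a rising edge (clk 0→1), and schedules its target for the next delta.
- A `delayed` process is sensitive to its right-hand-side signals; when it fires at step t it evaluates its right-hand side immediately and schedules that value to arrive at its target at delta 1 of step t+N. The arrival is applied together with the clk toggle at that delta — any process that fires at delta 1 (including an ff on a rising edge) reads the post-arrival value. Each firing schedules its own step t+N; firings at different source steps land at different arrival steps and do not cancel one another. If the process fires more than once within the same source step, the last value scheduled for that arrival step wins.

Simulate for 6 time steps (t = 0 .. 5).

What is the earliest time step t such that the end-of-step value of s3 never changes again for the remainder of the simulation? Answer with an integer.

[bits: s6,s8,s5,s7,s1,clk,s2,s0,s3,s9,s4]
t=0: Δ0=00010000000 Δ1=00010100000 Δ2=00000100110 Δ3=00100110111 | 3Δ
t=1: Δ0=00100110111 Δ1=00100010111 | 1Δ
t=2: Δ0=00100010111 Δ1=01100110111 Δ2=01101110011 | 2Δ
t=3: Δ0=01101110011 Δ1=01101010011 | 1Δ
t=4: Δ0=01101010011 Δ1=00101110011 Δ2=00100110011 | 2Δ
t=5: Δ0=00100110011 Δ1=00100010011 | 1Δ

2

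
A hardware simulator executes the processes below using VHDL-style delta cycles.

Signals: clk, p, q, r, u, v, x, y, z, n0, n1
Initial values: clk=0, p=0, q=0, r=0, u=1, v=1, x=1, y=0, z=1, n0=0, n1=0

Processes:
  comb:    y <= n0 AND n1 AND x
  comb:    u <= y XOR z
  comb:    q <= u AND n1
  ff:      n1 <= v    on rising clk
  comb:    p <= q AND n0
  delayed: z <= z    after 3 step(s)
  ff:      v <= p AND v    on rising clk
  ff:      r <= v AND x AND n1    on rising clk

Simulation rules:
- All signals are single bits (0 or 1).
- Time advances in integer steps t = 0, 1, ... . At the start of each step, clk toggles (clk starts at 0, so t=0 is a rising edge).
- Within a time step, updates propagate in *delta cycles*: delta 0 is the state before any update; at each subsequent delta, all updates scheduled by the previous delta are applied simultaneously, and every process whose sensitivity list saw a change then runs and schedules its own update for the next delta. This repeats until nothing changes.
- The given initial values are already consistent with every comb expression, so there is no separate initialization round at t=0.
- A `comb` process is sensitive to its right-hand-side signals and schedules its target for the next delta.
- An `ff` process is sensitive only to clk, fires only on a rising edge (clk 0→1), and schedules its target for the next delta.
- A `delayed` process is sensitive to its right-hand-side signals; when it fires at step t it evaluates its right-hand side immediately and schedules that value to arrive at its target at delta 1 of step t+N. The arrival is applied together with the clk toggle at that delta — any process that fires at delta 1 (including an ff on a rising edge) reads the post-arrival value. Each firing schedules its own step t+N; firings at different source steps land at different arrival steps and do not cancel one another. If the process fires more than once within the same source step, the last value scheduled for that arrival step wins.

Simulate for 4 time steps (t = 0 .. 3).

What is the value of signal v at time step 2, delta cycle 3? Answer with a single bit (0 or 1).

0

[bits: u,y,p,x,q,n0,clk,r,z,v,n1]
t=0: Δ0=10010000110 Δ1=10010010110 Δ2=10010010101 Δ3=10011010101 | 3Δ
t=1: Δ0=10011010101 Δ1=10011000101 | 1Δ
t=2: Δ0=10011000101 Δ1=10011010101 Δ2=10011010100 Δ3=10010010100 | 3Δ
t=3: Δ0=10010010100 Δ1=10010000100 | 1Δ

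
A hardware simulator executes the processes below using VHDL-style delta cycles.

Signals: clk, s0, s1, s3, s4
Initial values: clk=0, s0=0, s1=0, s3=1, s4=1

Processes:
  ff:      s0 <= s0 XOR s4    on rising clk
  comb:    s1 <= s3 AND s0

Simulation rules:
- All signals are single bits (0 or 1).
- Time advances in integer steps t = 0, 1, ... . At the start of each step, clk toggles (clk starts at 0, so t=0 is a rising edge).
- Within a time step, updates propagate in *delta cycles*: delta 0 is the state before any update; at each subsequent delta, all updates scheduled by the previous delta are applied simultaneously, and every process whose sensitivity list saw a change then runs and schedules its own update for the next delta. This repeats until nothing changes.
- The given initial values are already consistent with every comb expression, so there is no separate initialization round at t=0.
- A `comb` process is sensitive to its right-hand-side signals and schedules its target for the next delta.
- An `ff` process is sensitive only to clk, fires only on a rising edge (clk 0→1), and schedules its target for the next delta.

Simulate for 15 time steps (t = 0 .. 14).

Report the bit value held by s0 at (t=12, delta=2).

t=0 Δ0: s4=1 clk=0 s0=0 s1=0 s3=1
  Δ1: clk:0→1
  Δ2: s0:0→1
  Δ3: s1:0→1
  (3Δ to stable)
t=1 Δ0: s4=1 clk=1 s0=1 s1=1 s3=1
  Δ1: clk:1→0
  (1Δ to stable)
t=2 Δ0: s4=1 clk=0 s0=1 s1=1 s3=1
  Δ1: clk:0→1
  Δ2: s0:1→0
  Δ3: s1:1→0
  (3Δ to stable)
t=3 Δ0: s4=1 clk=1 s0=0 s1=0 s3=1
  Δ1: clk:1→0
  (1Δ to stable)
t=4 Δ0: s4=1 clk=0 s0=0 s1=0 s3=1
  Δ1: clk:0→1
  Δ2: s0:0→1
  Δ3: s1:0→1
  (3Δ to stable)
t=5 Δ0: s4=1 clk=1 s0=1 s1=1 s3=1
  Δ1: clk:1→0
  (1Δ to stable)
t=6 Δ0: s4=1 clk=0 s0=1 s1=1 s3=1
  Δ1: clk:0→1
  Δ2: s0:1→0
  Δ3: s1:1→0
  (3Δ to stable)
t=7 Δ0: s4=1 clk=1 s0=0 s1=0 s3=1
  Δ1: clk:1→0
  (1Δ to stable)
t=8 Δ0: s4=1 clk=0 s0=0 s1=0 s3=1
  Δ1: clk:0→1
  Δ2: s0:0→1
  Δ3: s1:0→1
  (3Δ to stable)
t=9 Δ0: s4=1 clk=1 s0=1 s1=1 s3=1
  Δ1: clk:1→0
  (1Δ to stable)
t=10 Δ0: s4=1 clk=0 s0=1 s1=1 s3=1
  Δ1: clk:0→1
  Δ2: s0:1→0
  Δ3: s1:1→0
  (3Δ to stable)
t=11 Δ0: s4=1 clk=1 s0=0 s1=0 s3=1
  Δ1: clk:1→0
  (1Δ to stable)
t=12 Δ0: s4=1 clk=0 s0=0 s1=0 s3=1
  Δ1: clk:0→1
  Δ2: s0:0→1
  Δ3: s1:0→1
  (3Δ to stable)
t=13 Δ0: s4=1 clk=1 s0=1 s1=1 s3=1
  Δ1: clk:1→0
  (1Δ to stable)
t=14 Δ0: s4=1 clk=0 s0=1 s1=1 s3=1
  Δ1: clk:0→1
  Δ2: s0:1→0
  Δ3: s1:1→0
  (3Δ to stable)

1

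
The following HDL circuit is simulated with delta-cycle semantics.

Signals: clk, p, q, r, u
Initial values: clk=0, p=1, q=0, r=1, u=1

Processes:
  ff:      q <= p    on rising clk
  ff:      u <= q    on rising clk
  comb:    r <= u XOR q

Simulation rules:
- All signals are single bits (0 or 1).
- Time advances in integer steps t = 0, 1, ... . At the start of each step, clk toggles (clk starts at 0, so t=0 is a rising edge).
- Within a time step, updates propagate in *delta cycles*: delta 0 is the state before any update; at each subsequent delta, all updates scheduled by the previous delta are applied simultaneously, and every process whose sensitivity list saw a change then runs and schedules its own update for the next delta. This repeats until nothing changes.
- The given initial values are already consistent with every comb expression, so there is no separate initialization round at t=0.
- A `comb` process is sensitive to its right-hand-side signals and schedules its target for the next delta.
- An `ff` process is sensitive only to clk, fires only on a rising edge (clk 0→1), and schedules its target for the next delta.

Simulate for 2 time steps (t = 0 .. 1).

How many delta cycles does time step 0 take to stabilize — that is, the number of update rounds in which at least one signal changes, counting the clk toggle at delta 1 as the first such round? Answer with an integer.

2

t0.Δ0 q=0 r=1 u=1 clk=0 p=1
t0.Δ1 q=0 r=1 u=1 clk=1 p=1
t0.Δ2 q=1 r=1 u=0 clk=1 p=1
t1.Δ0 q=1 r=1 u=0 clk=1 p=1
t1.Δ1 q=1 r=1 u=0 clk=0 p=1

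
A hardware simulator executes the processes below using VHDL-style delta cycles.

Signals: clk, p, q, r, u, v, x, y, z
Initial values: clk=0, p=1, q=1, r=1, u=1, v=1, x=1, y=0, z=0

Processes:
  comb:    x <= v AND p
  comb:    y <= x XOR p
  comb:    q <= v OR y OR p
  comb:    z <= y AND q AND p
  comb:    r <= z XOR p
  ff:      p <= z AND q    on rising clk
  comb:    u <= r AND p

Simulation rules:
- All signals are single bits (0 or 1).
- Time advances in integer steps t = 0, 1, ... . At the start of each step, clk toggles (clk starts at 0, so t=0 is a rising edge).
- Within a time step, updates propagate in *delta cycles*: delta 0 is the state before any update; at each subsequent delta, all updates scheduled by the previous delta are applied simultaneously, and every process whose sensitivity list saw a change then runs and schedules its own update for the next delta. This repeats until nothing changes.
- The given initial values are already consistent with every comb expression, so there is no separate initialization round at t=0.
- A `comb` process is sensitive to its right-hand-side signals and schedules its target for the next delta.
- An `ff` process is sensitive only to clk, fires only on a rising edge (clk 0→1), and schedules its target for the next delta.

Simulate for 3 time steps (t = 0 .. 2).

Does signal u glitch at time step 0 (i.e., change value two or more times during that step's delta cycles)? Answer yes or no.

[bits: p,x,r,clk,q,y,u,z,v]
t=0: Δ0=111010101 Δ1=111110101 Δ2=011110101 Δ3=000111001 Δ4=000110001 | 4Δ
t=1: Δ0=000110001 Δ1=000010001 | 1Δ
t=2: Δ0=000010001 Δ1=000110001 | 1Δ

no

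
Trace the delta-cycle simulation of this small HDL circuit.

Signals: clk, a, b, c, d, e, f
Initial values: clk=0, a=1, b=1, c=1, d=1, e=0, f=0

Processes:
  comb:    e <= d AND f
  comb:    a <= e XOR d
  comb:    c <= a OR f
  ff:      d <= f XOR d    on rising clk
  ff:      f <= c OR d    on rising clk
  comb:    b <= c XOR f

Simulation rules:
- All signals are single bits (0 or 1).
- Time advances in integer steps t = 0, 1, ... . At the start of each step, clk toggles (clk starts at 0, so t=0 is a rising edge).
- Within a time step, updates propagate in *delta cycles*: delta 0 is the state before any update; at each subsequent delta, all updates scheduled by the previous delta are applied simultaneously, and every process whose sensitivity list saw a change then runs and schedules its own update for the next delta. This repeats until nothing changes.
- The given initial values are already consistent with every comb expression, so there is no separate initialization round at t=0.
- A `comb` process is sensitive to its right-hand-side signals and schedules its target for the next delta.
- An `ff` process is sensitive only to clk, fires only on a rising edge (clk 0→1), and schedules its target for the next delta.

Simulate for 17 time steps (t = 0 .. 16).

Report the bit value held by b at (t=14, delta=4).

0

t=0 Δ0: c=1 clk=0 b=1 a=1 f=0 e=0 d=1
  Δ1: clk:0→1
  Δ2: f:0→1
  Δ3: b:1→0, e:0→1
  Δ4: a:1→0
  (4Δ to stable)
t=1 Δ0: c=1 clk=1 b=0 a=0 f=1 e=1 d=1
  Δ1: clk:1→0
  (1Δ to stable)
t=2 Δ0: c=1 clk=0 b=0 a=0 f=1 e=1 d=1
  Δ1: clk:0→1
  Δ2: d:1→0
  Δ3: a:0→1, e:1→0
  Δ4: a:1→0
  (4Δ to stable)
t=3 Δ0: c=1 clk=1 b=0 a=0 f=1 e=0 d=0
  Δ1: clk:1→0
  (1Δ to stable)
t=4 Δ0: c=1 clk=0 b=0 a=0 f=1 e=0 d=0
  Δ1: clk:0→1
  Δ2: d:0→1
  Δ3: a:0→1, e:0→1
  Δ4: a:1→0
  (4Δ to stable)
t=5 Δ0: c=1 clk=1 b=0 a=0 f=1 e=1 d=1
  Δ1: clk:1→0
  (1Δ to stable)
t=6 Δ0: c=1 clk=0 b=0 a=0 f=1 e=1 d=1
  Δ1: clk:0→1
  Δ2: d:1→0
  Δ3: a:0→1, e:1→0
  Δ4: a:1→0
  (4Δ to stable)
t=7 Δ0: c=1 clk=1 b=0 a=0 f=1 e=0 d=0
  Δ1: clk:1→0
  (1Δ to stable)
t=8 Δ0: c=1 clk=0 b=0 a=0 f=1 e=0 d=0
  Δ1: clk:0→1
  Δ2: d:0→1
  Δ3: a:0→1, e:0→1
  Δ4: a:1→0
  (4Δ to stable)
t=9 Δ0: c=1 clk=1 b=0 a=0 f=1 e=1 d=1
  Δ1: clk:1→0
  (1Δ to stable)
t=10 Δ0: c=1 clk=0 b=0 a=0 f=1 e=1 d=1
  Δ1: clk:0→1
  Δ2: d:1→0
  Δ3: a:0→1, e:1→0
  Δ4: a:1→0
  (4Δ to stable)
t=11 Δ0: c=1 clk=1 b=0 a=0 f=1 e=0 d=0
  Δ1: clk:1→0
  (1Δ to stable)
t=12 Δ0: c=1 clk=0 b=0 a=0 f=1 e=0 d=0
  Δ1: clk:0→1
  Δ2: d:0→1
  Δ3: a:0→1, e:0→1
  Δ4: a:1→0
  (4Δ to stable)
t=13 Δ0: c=1 clk=1 b=0 a=0 f=1 e=1 d=1
  Δ1: clk:1→0
  (1Δ to stable)
t=14 Δ0: c=1 clk=0 b=0 a=0 f=1 e=1 d=1
  Δ1: clk:0→1
  Δ2: d:1→0
  Δ3: a:0→1, e:1→0
  Δ4: a:1→0
  (4Δ to stable)
t=15 Δ0: c=1 clk=1 b=0 a=0 f=1 e=0 d=0
  Δ1: clk:1→0
  (1Δ to stable)
t=16 Δ0: c=1 clk=0 b=0 a=0 f=1 e=0 d=0
  Δ1: clk:0→1
  Δ2: d:0→1
  Δ3: a:0→1, e:0→1
  Δ4: a:1→0
  (4Δ to stable)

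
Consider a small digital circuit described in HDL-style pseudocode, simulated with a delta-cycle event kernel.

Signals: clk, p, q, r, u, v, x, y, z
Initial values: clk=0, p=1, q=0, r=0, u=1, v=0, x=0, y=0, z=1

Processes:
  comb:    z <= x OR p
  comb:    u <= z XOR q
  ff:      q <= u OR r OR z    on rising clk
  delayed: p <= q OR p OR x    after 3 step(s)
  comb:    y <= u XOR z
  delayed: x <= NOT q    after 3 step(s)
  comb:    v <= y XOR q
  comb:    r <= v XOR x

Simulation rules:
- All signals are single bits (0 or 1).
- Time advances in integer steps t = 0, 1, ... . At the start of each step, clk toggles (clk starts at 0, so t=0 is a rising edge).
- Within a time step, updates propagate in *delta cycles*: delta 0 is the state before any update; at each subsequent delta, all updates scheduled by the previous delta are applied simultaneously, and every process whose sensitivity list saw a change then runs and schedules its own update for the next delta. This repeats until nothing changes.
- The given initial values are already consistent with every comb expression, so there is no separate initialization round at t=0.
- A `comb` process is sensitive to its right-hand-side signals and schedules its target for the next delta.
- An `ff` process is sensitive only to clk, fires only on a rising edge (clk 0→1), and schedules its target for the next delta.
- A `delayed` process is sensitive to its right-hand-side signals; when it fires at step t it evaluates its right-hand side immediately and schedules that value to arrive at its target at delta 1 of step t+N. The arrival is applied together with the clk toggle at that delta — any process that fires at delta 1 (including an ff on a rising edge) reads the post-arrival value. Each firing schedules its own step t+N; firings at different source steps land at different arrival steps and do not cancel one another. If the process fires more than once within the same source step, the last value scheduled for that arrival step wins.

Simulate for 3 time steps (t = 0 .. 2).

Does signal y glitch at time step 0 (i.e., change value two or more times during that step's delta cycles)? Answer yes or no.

[bits: v,p,u,y,q,x,z,clk,r]
t=0: Δ0=011000100 Δ1=011000110 Δ2=011010110 Δ3=110010110 Δ4=110110111 Δ5=010110111 Δ6=010110110 | 6Δ
t=1: Δ0=010110110 Δ1=010110100 | 1Δ
t=2: Δ0=010110100 Δ1=010110110 | 1Δ

no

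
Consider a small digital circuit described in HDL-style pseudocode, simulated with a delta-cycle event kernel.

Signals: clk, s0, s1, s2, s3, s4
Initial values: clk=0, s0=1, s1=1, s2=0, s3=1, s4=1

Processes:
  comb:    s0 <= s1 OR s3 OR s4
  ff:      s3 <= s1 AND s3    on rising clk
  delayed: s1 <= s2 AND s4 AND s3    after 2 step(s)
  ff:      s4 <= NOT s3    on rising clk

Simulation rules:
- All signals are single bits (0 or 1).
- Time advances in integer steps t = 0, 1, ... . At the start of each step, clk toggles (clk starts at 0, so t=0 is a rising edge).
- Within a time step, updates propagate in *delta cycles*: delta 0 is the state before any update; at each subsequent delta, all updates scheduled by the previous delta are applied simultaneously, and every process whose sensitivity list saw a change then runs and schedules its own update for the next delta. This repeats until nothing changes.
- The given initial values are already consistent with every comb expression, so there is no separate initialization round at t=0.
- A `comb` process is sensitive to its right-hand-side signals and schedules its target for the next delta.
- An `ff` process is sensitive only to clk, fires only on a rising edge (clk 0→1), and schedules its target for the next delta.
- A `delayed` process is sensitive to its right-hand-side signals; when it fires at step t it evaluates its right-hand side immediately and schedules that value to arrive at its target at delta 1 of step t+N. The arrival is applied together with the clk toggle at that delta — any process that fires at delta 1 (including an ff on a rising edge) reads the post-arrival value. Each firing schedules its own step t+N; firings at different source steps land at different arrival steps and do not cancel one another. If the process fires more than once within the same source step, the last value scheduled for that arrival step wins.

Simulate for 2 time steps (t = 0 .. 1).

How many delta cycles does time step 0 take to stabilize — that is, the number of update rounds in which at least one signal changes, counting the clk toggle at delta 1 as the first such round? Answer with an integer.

2

t0.Δ0 s1=1 s2=0 clk=0 s4=1 s0=1 s3=1
t0.Δ1 s1=1 s2=0 clk=1 s4=1 s0=1 s3=1
t0.Δ2 s1=1 s2=0 clk=1 s4=0 s0=1 s3=1
t1.Δ0 s1=1 s2=0 clk=1 s4=0 s0=1 s3=1
t1.Δ1 s1=1 s2=0 clk=0 s4=0 s0=1 s3=1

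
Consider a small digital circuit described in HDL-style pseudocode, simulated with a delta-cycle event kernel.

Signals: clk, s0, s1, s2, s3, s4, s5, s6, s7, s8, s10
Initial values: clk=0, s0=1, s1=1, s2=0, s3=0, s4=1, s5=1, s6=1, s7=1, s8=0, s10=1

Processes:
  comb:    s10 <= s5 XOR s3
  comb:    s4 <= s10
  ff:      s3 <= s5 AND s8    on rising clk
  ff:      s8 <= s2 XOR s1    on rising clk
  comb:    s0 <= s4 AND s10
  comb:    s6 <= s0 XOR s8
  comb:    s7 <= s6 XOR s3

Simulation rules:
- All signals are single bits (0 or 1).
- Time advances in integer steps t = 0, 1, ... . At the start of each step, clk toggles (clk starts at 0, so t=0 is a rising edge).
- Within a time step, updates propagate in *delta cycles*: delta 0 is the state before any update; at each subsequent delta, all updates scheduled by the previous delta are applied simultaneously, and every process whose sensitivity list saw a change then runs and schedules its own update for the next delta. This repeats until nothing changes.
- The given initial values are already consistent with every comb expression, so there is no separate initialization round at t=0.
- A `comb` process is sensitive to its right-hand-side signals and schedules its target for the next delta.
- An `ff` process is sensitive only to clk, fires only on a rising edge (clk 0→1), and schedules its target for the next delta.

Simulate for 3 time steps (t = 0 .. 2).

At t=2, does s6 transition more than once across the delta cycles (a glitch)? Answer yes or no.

[bits: s2,s7,s0,s8,s6,s4,s3,s5,clk,s1,s10]
t=0: Δ0=01101101011 Δ1=01101101111 Δ2=01111101111 Δ3=01110101111 Δ4=00110101111 | 4Δ
t=1: Δ0=00110101111 Δ1=00110101011 | 1Δ
t=2: Δ0=00110101011 Δ1=00110101111 Δ2=00110111111 Δ3=01110111110 Δ4=01010011110 Δ5=01011011110 Δ6=00011011110 | 6Δ

no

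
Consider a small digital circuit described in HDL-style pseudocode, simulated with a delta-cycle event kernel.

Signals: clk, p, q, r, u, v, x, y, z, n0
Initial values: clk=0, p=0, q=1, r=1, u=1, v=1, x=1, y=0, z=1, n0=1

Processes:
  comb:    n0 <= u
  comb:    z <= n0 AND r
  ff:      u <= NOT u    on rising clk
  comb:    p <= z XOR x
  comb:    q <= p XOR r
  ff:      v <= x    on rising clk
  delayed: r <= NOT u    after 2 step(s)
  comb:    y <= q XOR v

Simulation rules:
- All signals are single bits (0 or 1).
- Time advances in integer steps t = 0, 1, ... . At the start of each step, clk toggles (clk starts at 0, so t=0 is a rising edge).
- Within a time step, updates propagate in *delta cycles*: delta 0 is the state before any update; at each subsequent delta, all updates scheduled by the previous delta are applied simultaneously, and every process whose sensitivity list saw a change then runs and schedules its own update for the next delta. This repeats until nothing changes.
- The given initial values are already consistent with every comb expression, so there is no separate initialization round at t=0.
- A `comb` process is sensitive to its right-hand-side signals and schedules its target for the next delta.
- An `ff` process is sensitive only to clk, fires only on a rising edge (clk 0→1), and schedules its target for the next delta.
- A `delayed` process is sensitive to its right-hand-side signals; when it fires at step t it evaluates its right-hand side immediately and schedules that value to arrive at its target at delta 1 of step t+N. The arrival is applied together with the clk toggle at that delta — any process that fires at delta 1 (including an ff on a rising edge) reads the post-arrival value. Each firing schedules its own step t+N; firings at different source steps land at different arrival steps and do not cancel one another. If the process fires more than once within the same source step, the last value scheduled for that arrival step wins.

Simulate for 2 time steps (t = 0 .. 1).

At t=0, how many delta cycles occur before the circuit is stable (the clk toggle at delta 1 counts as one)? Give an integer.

t=0 Δ0: p=0 n0=1 u=1 x=1 z=1 q=1 y=0 r=1 clk=0 v=1
  Δ1: clk:0→1
  Δ2: u:1→0
  Δ3: n0:1→0
  Δ4: z:1→0
  Δ5: p:0→1
  Δ6: q:1→0
  Δ7: y:0→1
  (7Δ to stable)
t=1 Δ0: p=1 n0=0 u=0 x=1 z=0 q=0 y=1 r=1 clk=1 v=1
  Δ1: clk:1→0
  (1Δ to stable)

7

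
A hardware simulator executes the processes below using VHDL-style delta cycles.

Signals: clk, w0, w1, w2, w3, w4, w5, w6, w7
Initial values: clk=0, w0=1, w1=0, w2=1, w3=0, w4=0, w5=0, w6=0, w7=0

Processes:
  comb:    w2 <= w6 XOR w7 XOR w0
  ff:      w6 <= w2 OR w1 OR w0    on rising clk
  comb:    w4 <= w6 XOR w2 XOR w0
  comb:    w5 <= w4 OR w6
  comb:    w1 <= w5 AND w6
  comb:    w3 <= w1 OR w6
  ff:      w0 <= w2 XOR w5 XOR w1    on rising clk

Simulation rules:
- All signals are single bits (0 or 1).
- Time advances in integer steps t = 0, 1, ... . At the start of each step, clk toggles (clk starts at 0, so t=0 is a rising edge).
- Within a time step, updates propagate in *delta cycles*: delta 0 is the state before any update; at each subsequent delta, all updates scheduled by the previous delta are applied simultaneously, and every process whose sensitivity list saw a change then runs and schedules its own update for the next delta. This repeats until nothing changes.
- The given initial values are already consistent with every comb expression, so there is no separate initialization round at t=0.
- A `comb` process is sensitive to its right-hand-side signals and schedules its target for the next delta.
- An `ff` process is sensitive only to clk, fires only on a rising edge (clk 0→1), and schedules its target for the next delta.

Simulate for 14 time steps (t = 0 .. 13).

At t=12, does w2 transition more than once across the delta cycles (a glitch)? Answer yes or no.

no

t=0 Δ0: w1=0 w7=0 w0=1 w6=0 w4=0 w2=1 w5=0 clk=0 w3=0
  Δ1: clk:0→1
  Δ2: w6:0→1
  Δ3: w4:0→1, w2:1→0, w5:0→1, w3:0→1
  Δ4: w1:0→1, w4:1→0
  (4Δ to stable)
t=1 Δ0: w1=1 w7=0 w0=1 w6=1 w4=0 w2=0 w5=1 clk=1 w3=1
  Δ1: clk:1→0
  (1Δ to stable)
t=2 Δ0: w1=1 w7=0 w0=1 w6=1 w4=0 w2=0 w5=1 clk=0 w3=1
  Δ1: clk:0→1
  Δ2: w0:1→0
  Δ3: w4:0→1, w2:0→1
  Δ4: w4:1→0
  (4Δ to stable)
t=3 Δ0: w1=1 w7=0 w0=0 w6=1 w4=0 w2=1 w5=1 clk=1 w3=1
  Δ1: clk:1→0
  (1Δ to stable)
t=4 Δ0: w1=1 w7=0 w0=0 w6=1 w4=0 w2=1 w5=1 clk=0 w3=1
  Δ1: clk:0→1
  Δ2: w0:0→1
  Δ3: w4:0→1, w2:1→0
  Δ4: w4:1→0
  (4Δ to stable)
t=5 Δ0: w1=1 w7=0 w0=1 w6=1 w4=0 w2=0 w5=1 clk=1 w3=1
  Δ1: clk:1→0
  (1Δ to stable)
t=6 Δ0: w1=1 w7=0 w0=1 w6=1 w4=0 w2=0 w5=1 clk=0 w3=1
  Δ1: clk:0→1
  Δ2: w0:1→0
  Δ3: w4:0→1, w2:0→1
  Δ4: w4:1→0
  (4Δ to stable)
t=7 Δ0: w1=1 w7=0 w0=0 w6=1 w4=0 w2=1 w5=1 clk=1 w3=1
  Δ1: clk:1→0
  (1Δ to stable)
t=8 Δ0: w1=1 w7=0 w0=0 w6=1 w4=0 w2=1 w5=1 clk=0 w3=1
  Δ1: clk:0→1
  Δ2: w0:0→1
  Δ3: w4:0→1, w2:1→0
  Δ4: w4:1→0
  (4Δ to stable)
t=9 Δ0: w1=1 w7=0 w0=1 w6=1 w4=0 w2=0 w5=1 clk=1 w3=1
  Δ1: clk:1→0
  (1Δ to stable)
t=10 Δ0: w1=1 w7=0 w0=1 w6=1 w4=0 w2=0 w5=1 clk=0 w3=1
  Δ1: clk:0→1
  Δ2: w0:1→0
  Δ3: w4:0→1, w2:0→1
  Δ4: w4:1→0
  (4Δ to stable)
t=11 Δ0: w1=1 w7=0 w0=0 w6=1 w4=0 w2=1 w5=1 clk=1 w3=1
  Δ1: clk:1→0
  (1Δ to stable)
t=12 Δ0: w1=1 w7=0 w0=0 w6=1 w4=0 w2=1 w5=1 clk=0 w3=1
  Δ1: clk:0→1
  Δ2: w0:0→1
  Δ3: w4:0→1, w2:1→0
  Δ4: w4:1→0
  (4Δ to stable)
t=13 Δ0: w1=1 w7=0 w0=1 w6=1 w4=0 w2=0 w5=1 clk=1 w3=1
  Δ1: clk:1→0
  (1Δ to stable)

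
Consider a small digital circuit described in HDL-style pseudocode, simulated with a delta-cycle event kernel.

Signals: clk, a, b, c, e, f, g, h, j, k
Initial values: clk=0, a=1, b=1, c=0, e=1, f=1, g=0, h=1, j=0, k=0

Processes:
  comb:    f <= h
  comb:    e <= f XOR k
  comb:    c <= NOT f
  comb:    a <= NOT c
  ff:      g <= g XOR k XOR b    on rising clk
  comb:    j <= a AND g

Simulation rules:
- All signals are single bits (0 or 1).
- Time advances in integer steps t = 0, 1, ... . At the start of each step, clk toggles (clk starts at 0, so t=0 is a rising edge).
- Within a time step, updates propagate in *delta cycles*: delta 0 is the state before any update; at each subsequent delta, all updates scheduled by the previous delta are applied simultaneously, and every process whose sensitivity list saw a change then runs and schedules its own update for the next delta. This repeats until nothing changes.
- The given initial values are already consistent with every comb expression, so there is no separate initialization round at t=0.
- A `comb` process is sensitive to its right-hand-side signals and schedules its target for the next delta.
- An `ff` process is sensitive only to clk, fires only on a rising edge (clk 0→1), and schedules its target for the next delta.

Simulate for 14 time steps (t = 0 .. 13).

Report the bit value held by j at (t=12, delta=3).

1

t0.Δ0 j=0 clk=0 k=0 h=1 c=0 b=1 g=0 f=1 a=1 e=1
t0.Δ1 j=0 clk=1 k=0 h=1 c=0 b=1 g=0 f=1 a=1 e=1
t0.Δ2 j=0 clk=1 k=0 h=1 c=0 b=1 g=1 f=1 a=1 e=1
t0.Δ3 j=1 clk=1 k=0 h=1 c=0 b=1 g=1 f=1 a=1 e=1
t1.Δ0 j=1 clk=1 k=0 h=1 c=0 b=1 g=1 f=1 a=1 e=1
t1.Δ1 j=1 clk=0 k=0 h=1 c=0 b=1 g=1 f=1 a=1 e=1
t2.Δ0 j=1 clk=0 k=0 h=1 c=0 b=1 g=1 f=1 a=1 e=1
t2.Δ1 j=1 clk=1 k=0 h=1 c=0 b=1 g=1 f=1 a=1 e=1
t2.Δ2 j=1 clk=1 k=0 h=1 c=0 b=1 g=0 f=1 a=1 e=1
t2.Δ3 j=0 clk=1 k=0 h=1 c=0 b=1 g=0 f=1 a=1 e=1
t3.Δ0 j=0 clk=1 k=0 h=1 c=0 b=1 g=0 f=1 a=1 e=1
t3.Δ1 j=0 clk=0 k=0 h=1 c=0 b=1 g=0 f=1 a=1 e=1
t4.Δ0 j=0 clk=0 k=0 h=1 c=0 b=1 g=0 f=1 a=1 e=1
t4.Δ1 j=0 clk=1 k=0 h=1 c=0 b=1 g=0 f=1 a=1 e=1
t4.Δ2 j=0 clk=1 k=0 h=1 c=0 b=1 g=1 f=1 a=1 e=1
t4.Δ3 j=1 clk=1 k=0 h=1 c=0 b=1 g=1 f=1 a=1 e=1
t5.Δ0 j=1 clk=1 k=0 h=1 c=0 b=1 g=1 f=1 a=1 e=1
t5.Δ1 j=1 clk=0 k=0 h=1 c=0 b=1 g=1 f=1 a=1 e=1
t6.Δ0 j=1 clk=0 k=0 h=1 c=0 b=1 g=1 f=1 a=1 e=1
t6.Δ1 j=1 clk=1 k=0 h=1 c=0 b=1 g=1 f=1 a=1 e=1
t6.Δ2 j=1 clk=1 k=0 h=1 c=0 b=1 g=0 f=1 a=1 e=1
t6.Δ3 j=0 clk=1 k=0 h=1 c=0 b=1 g=0 f=1 a=1 e=1
t7.Δ0 j=0 clk=1 k=0 h=1 c=0 b=1 g=0 f=1 a=1 e=1
t7.Δ1 j=0 clk=0 k=0 h=1 c=0 b=1 g=0 f=1 a=1 e=1
t8.Δ0 j=0 clk=0 k=0 h=1 c=0 b=1 g=0 f=1 a=1 e=1
t8.Δ1 j=0 clk=1 k=0 h=1 c=0 b=1 g=0 f=1 a=1 e=1
t8.Δ2 j=0 clk=1 k=0 h=1 c=0 b=1 g=1 f=1 a=1 e=1
t8.Δ3 j=1 clk=1 k=0 h=1 c=0 b=1 g=1 f=1 a=1 e=1
t9.Δ0 j=1 clk=1 k=0 h=1 c=0 b=1 g=1 f=1 a=1 e=1
t9.Δ1 j=1 clk=0 k=0 h=1 c=0 b=1 g=1 f=1 a=1 e=1
t10.Δ0 j=1 clk=0 k=0 h=1 c=0 b=1 g=1 f=1 a=1 e=1
t10.Δ1 j=1 clk=1 k=0 h=1 c=0 b=1 g=1 f=1 a=1 e=1
t10.Δ2 j=1 clk=1 k=0 h=1 c=0 b=1 g=0 f=1 a=1 e=1
t10.Δ3 j=0 clk=1 k=0 h=1 c=0 b=1 g=0 f=1 a=1 e=1
t11.Δ0 j=0 clk=1 k=0 h=1 c=0 b=1 g=0 f=1 a=1 e=1
t11.Δ1 j=0 clk=0 k=0 h=1 c=0 b=1 g=0 f=1 a=1 e=1
t12.Δ0 j=0 clk=0 k=0 h=1 c=0 b=1 g=0 f=1 a=1 e=1
t12.Δ1 j=0 clk=1 k=0 h=1 c=0 b=1 g=0 f=1 a=1 e=1
t12.Δ2 j=0 clk=1 k=0 h=1 c=0 b=1 g=1 f=1 a=1 e=1
t12.Δ3 j=1 clk=1 k=0 h=1 c=0 b=1 g=1 f=1 a=1 e=1
t13.Δ0 j=1 clk=1 k=0 h=1 c=0 b=1 g=1 f=1 a=1 e=1
t13.Δ1 j=1 clk=0 k=0 h=1 c=0 b=1 g=1 f=1 a=1 e=1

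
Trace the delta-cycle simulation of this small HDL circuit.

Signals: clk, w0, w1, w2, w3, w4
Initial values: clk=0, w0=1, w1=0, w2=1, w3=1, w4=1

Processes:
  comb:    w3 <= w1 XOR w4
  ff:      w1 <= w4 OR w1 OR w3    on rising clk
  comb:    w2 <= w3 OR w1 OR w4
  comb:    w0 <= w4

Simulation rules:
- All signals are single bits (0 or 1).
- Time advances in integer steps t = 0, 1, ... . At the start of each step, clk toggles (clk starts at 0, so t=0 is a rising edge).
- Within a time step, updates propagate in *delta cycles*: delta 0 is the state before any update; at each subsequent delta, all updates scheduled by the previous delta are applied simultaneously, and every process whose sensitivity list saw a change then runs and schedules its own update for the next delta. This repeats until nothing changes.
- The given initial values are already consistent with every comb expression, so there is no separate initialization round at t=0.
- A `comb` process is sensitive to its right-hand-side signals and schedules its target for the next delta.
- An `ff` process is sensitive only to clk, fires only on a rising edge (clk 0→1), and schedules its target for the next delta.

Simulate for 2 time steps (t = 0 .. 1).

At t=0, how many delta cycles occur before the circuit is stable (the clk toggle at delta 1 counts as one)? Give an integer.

t0.Δ0 clk=0 w4=1 w3=1 w0=1 w2=1 w1=0
t0.Δ1 clk=1 w4=1 w3=1 w0=1 w2=1 w1=0
t0.Δ2 clk=1 w4=1 w3=1 w0=1 w2=1 w1=1
t0.Δ3 clk=1 w4=1 w3=0 w0=1 w2=1 w1=1
t1.Δ0 clk=1 w4=1 w3=0 w0=1 w2=1 w1=1
t1.Δ1 clk=0 w4=1 w3=0 w0=1 w2=1 w1=1

3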